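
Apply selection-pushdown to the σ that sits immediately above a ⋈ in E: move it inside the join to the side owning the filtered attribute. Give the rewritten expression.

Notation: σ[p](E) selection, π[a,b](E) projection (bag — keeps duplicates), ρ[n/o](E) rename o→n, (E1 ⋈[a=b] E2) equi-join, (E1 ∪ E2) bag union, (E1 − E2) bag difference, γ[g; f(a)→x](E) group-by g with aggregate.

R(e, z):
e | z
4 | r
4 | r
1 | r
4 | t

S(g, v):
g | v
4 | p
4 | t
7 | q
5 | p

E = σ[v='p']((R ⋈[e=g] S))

σ filters on v, owned by the right side.
E' = (R ⋈[e=g] σ[v='p'](S))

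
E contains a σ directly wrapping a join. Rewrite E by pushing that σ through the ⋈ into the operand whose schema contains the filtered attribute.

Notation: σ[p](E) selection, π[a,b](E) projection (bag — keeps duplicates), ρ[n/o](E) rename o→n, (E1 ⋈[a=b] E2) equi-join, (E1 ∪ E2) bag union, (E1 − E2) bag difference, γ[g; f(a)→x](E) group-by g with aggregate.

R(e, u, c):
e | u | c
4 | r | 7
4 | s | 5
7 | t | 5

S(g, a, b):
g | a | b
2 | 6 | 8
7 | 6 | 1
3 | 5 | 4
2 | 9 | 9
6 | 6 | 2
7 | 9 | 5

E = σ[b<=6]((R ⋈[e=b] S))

σ filters on b, owned by the right side.
E' = (R ⋈[e=b] σ[b<=6](S))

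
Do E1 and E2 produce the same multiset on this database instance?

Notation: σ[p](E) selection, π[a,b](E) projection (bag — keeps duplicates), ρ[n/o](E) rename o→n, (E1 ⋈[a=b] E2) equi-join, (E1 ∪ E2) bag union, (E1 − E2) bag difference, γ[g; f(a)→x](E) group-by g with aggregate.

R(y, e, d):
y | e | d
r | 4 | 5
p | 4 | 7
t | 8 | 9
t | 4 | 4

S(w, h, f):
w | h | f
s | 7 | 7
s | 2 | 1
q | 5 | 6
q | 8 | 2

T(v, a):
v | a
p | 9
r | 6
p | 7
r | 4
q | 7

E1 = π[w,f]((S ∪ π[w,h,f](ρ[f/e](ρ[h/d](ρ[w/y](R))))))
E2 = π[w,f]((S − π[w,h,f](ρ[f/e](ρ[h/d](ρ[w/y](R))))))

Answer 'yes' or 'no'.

E1 per-node cardinality:
  S → 4
  R → 4
  ρ[w/y](R) → 4
  ρ[h/d](ρ[w/y](R)) → 4
  ρ[f/e](ρ[h/d](ρ[w/y](R))) → 4
  π[w,h,f](ρ[f/e](ρ[h/d](ρ[w/y](R)))) → 4
  (S ∪ π[w,h,f](ρ[f/e](ρ[h/d](ρ[w/y](R))))) → 8
  π[w,f]((S ∪ π[w,h,f](ρ[f/e](ρ[h/d](ρ[w/y](R)))))) → 8
E2 per-node cardinality:
  S → 4
  R → 4
  ρ[w/y](R) → 4
  ρ[h/d](ρ[w/y](R)) → 4
  ρ[f/e](ρ[h/d](ρ[w/y](R))) → 4
  π[w,h,f](ρ[f/e](ρ[h/d](ρ[w/y](R)))) → 4
  (S − π[w,h,f](ρ[f/e](ρ[h/d](ρ[w/y](R))))) → 4
  π[w,f]((S − π[w,h,f](ρ[f/e](ρ[h/d](ρ[w/y](R)))))) → 4

E1 result:
w | f
p | 4
q | 2
q | 6
r | 4
s | 1
s | 7
t | 4
t | 8
E2 result:
w | f
q | 2
q | 6
s | 1
s | 7
Witness: ('t', 8) appears 1× in E1 but 0× in E2.

no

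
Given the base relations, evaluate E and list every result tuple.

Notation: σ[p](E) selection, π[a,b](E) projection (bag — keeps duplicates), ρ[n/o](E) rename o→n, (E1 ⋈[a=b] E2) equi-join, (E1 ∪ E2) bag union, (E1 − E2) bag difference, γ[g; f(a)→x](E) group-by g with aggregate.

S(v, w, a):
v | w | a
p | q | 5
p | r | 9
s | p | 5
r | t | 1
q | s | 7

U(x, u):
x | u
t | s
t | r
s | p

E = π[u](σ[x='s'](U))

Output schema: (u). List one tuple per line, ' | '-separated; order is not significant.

Row counts bottom-up:
  U → 3
  σ[x='s'](U) → 1
  π[u](σ[x='s'](U)) → 1

== RESULT ==
u
p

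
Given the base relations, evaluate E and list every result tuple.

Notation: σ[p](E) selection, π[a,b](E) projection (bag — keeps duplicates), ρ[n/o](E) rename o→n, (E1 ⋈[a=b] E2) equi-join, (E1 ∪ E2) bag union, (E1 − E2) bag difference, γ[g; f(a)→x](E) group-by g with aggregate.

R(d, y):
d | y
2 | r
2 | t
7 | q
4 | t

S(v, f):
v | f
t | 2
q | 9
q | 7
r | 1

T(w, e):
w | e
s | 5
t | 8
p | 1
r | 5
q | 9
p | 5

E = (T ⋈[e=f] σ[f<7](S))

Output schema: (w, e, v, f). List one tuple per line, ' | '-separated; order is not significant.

Row counts bottom-up:
  T → 6
  S → 4
  σ[f<7](S) → 2
  (T ⋈[e=f] σ[f<7](S)) → 1

== RESULT ==
w | e | v | f
p | 1 | r | 1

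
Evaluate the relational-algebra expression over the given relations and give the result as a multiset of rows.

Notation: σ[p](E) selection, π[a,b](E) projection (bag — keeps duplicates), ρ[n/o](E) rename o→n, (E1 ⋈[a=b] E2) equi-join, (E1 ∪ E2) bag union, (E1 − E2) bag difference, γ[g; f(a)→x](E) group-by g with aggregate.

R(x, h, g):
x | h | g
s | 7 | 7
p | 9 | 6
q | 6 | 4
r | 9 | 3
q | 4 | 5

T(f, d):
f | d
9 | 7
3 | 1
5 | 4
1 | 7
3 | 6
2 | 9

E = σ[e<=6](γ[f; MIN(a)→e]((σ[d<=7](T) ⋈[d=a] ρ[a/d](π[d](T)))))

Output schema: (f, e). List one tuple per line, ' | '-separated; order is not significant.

Stepwise |·|:
  T → 6
  σ[d<=7](T) → 5
  T → 6
  π[d](T) → 6
  ρ[a/d](π[d](T)) → 6
  (σ[d<=7](T) ⋈[d=a] ρ[a/d](π[d](T))) → 7
  γ[f; MIN(a)→e]((σ[d<=7](T) ⋈[d=a] ρ[a/d](π[d](T)))) → 4
  σ[e<=6](γ[f; MIN(a)→e]((σ[d<=7](T) ⋈[d=a] ρ[a/d](π[d](T))))) → 2

== RESULT ==
f | e
3 | 1
5 | 4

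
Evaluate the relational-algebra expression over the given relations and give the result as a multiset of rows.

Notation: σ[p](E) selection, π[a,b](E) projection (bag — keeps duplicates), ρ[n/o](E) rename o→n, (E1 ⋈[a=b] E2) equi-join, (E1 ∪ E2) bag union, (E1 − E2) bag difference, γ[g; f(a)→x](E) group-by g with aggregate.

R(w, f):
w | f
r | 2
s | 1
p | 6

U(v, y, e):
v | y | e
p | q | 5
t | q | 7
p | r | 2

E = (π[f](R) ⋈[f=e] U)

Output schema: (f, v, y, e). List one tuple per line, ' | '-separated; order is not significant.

Row counts bottom-up:
  R → 3
  π[f](R) → 3
  U → 3
  (π[f](R) ⋈[f=e] U) → 1

== RESULT ==
f | v | y | e
2 | p | r | 2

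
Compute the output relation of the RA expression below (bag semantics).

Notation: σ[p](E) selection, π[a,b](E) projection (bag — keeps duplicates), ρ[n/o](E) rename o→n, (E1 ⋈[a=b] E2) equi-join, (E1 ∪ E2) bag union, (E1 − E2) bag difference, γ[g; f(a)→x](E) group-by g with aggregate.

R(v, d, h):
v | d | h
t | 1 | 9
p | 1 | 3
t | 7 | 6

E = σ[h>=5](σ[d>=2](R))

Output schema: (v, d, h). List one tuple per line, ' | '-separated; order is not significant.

Per-node cardinality:
  R → 3
  σ[d>=2](R) → 1
  σ[h>=5](σ[d>=2](R)) → 1

== RESULT ==
v | d | h
t | 7 | 6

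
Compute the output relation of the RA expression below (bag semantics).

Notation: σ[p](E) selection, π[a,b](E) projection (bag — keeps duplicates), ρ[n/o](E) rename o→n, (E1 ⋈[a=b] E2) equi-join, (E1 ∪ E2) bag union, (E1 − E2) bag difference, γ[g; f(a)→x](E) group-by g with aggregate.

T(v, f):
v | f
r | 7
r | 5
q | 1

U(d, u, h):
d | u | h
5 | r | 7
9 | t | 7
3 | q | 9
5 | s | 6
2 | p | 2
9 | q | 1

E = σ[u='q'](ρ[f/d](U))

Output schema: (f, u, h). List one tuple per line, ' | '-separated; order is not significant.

Stepwise |·|:
  U → 6
  ρ[f/d](U) → 6
  σ[u='q'](ρ[f/d](U)) → 2

== RESULT ==
f | u | h
3 | q | 9
9 | q | 1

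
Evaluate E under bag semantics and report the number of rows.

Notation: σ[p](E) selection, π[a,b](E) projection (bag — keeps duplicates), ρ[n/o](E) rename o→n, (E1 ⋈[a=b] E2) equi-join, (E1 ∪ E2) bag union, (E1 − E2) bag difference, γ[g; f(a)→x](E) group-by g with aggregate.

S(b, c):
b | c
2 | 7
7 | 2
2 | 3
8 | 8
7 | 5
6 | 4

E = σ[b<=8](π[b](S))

Stepwise |·|:
  S → 6
  π[b](S) → 6
  σ[b<=8](π[b](S)) → 6

|E| = 6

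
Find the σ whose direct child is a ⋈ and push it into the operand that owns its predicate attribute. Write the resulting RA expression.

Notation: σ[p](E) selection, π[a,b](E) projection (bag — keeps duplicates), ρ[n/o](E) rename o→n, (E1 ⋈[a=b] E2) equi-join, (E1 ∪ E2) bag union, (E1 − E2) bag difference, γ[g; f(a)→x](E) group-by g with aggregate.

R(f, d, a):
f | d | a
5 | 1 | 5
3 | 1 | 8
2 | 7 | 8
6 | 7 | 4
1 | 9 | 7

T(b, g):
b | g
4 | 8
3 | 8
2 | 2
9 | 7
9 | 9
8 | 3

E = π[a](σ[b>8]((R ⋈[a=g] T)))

σ filters on b, owned by the right side.
E' = π[a]((R ⋈[a=g] σ[b>8](T)))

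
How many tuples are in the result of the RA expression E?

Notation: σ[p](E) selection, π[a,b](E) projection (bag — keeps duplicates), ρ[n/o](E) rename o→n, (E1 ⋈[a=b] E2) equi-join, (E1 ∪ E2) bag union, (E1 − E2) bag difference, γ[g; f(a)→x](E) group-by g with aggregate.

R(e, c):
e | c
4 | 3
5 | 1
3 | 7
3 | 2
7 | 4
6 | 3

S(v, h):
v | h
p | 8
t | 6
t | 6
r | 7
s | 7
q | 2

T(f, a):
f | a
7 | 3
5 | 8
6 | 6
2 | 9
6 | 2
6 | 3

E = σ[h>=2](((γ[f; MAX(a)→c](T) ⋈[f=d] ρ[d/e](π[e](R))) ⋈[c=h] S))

Stepwise |·|:
  T → 6
  γ[f; MAX(a)→c](T) → 4
  R → 6
  π[e](R) → 6
  ρ[d/e](π[e](R)) → 6
  (γ[f; MAX(a)→c](T) ⋈[f=d] ρ[d/e](π[e](R))) → 3
  S → 6
  ((γ[f; MAX(a)→c](T) ⋈[f=d] ρ[d/e](π[e](R))) ⋈[c=h] S) → 3
  σ[h>=2](((γ[f; MAX(a)→c](T) ⋈[f=d] ρ[d/e](π[e](R))) ⋈[c=h] S)) → 3

|E| = 3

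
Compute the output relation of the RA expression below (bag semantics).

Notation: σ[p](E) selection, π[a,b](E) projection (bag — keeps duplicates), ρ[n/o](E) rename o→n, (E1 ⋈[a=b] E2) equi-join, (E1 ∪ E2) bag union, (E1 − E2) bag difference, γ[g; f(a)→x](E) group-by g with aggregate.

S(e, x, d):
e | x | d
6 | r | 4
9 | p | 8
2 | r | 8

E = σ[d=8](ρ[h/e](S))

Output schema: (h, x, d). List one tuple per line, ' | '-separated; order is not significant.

Row counts bottom-up:
  S → 3
  ρ[h/e](S) → 3
  σ[d=8](ρ[h/e](S)) → 2

== RESULT ==
h | x | d
2 | r | 8
9 | p | 8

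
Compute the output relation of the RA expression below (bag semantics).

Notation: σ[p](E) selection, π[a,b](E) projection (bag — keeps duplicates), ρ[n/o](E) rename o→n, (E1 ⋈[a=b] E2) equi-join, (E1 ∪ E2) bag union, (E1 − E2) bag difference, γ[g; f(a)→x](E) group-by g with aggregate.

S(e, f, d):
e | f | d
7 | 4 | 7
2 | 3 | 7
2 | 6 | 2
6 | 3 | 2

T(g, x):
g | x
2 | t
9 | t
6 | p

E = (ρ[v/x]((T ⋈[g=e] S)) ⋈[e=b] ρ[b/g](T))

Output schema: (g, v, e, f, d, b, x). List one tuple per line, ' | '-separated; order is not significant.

Row counts bottom-up:
  T → 3
  S → 4
  (T ⋈[g=e] S) → 3
  ρ[v/x]((T ⋈[g=e] S)) → 3
  T → 3
  ρ[b/g](T) → 3
  (ρ[v/x]((T ⋈[g=e] S)) ⋈[e=b] ρ[b/g](T)) → 3

== RESULT ==
g | v | e | f | d | b | x
2 | t | 2 | 3 | 7 | 2 | t
2 | t | 2 | 6 | 2 | 2 | t
6 | p | 6 | 3 | 2 | 6 | p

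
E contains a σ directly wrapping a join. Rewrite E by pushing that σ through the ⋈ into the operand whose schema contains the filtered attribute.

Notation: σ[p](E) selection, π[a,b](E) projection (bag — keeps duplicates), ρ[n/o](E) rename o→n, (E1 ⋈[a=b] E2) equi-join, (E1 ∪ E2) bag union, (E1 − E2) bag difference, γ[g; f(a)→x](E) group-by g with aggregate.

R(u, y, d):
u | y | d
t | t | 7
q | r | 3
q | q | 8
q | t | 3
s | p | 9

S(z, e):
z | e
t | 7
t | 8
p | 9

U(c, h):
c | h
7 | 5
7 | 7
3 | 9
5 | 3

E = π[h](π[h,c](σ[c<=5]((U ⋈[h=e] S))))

σ filters on c, owned by the left side.
E' = π[h](π[h,c]((σ[c<=5](U) ⋈[h=e] S)))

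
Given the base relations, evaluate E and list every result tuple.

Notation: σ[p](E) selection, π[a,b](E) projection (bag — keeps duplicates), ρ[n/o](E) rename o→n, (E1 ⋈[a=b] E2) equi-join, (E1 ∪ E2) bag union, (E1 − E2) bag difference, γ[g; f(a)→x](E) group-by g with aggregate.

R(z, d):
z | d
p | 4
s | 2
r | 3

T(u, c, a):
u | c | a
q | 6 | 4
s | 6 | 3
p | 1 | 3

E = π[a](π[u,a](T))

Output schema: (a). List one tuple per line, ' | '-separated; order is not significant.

Stepwise |·|:
  T → 3
  π[u,a](T) → 3
  π[a](π[u,a](T)) → 3

== RESULT ==
a
3
3
4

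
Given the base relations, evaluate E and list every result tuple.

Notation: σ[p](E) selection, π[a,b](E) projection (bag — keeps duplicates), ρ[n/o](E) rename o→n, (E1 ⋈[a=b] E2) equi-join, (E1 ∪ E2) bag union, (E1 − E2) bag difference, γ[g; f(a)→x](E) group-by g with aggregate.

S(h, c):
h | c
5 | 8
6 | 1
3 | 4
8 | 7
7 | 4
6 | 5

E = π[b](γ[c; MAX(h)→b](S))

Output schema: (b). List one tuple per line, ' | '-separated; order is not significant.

Per-node cardinality:
  S → 6
  γ[c; MAX(h)→b](S) → 5
  π[b](γ[c; MAX(h)→b](S)) → 5

== RESULT ==
b
5
6
6
7
8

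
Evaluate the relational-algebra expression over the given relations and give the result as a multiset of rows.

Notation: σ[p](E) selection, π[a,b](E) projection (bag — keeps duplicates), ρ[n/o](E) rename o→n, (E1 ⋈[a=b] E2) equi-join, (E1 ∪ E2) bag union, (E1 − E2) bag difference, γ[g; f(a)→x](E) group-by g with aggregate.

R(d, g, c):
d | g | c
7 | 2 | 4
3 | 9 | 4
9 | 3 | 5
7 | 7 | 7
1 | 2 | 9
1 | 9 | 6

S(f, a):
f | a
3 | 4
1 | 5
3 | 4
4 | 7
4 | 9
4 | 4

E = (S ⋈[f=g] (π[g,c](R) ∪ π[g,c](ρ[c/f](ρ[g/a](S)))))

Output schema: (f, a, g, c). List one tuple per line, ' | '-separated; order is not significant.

Stepwise |·|:
  S → 6
  R → 6
  π[g,c](R) → 6
  S → 6
  ρ[g/a](S) → 6
  ρ[c/f](ρ[g/a](S)) → 6
  π[g,c](ρ[c/f](ρ[g/a](S))) → 6
  (π[g,c](R) ∪ π[g,c](ρ[c/f](ρ[g/a](S)))) → 12
  (S ⋈[f=g] (π[g,c](R) ∪ π[g,c](ρ[c/f](ρ[g/a](S))))) → 11

== RESULT ==
f | a | g | c
3 | 4 | 3 | 5
3 | 4 | 3 | 5
4 | 4 | 4 | 3
4 | 4 | 4 | 3
4 | 4 | 4 | 4
4 | 7 | 4 | 3
4 | 7 | 4 | 3
4 | 7 | 4 | 4
4 | 9 | 4 | 3
4 | 9 | 4 | 3
4 | 9 | 4 | 4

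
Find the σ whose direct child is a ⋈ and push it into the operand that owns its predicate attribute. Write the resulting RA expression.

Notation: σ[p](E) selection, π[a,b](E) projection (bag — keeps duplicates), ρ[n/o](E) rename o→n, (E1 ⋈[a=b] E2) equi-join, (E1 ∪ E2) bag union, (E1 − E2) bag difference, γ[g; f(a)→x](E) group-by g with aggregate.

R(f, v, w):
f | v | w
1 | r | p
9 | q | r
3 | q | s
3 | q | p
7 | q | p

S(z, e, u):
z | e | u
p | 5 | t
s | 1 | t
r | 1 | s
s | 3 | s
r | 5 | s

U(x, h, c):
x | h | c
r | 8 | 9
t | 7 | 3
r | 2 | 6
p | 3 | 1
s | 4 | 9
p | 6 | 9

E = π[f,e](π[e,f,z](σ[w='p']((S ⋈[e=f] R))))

σ filters on w, owned by the right side.
E' = π[f,e](π[e,f,z]((S ⋈[e=f] σ[w='p'](R))))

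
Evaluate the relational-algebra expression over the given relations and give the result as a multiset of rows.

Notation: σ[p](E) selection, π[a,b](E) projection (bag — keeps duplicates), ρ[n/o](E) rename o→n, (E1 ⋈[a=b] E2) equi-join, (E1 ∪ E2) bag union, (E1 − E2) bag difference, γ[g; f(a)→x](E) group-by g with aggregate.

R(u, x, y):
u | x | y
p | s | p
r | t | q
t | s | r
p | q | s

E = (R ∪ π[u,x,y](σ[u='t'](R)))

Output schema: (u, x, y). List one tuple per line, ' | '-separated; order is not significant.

Row counts bottom-up:
  R → 4
  R → 4
  σ[u='t'](R) → 1
  π[u,x,y](σ[u='t'](R)) → 1
  (R ∪ π[u,x,y](σ[u='t'](R))) → 5

== RESULT ==
u | x | y
p | q | s
p | s | p
r | t | q
t | s | r
t | s | r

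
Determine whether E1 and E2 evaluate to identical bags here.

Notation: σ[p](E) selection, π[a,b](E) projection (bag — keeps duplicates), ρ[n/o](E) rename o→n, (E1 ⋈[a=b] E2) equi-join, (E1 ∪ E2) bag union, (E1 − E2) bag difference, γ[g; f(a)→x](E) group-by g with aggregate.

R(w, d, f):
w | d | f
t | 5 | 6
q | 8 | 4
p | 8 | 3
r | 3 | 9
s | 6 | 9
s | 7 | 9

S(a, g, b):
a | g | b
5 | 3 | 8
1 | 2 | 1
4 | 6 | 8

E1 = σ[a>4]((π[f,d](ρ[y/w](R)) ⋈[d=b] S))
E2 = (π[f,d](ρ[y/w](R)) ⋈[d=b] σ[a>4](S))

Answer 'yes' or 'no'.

E1 row counts bottom-up:
  R → 6
  ρ[y/w](R) → 6
  π[f,d](ρ[y/w](R)) → 6
  S → 3
  (π[f,d](ρ[y/w](R)) ⋈[d=b] S) → 4
  σ[a>4]((π[f,d](ρ[y/w](R)) ⋈[d=b] S)) → 2
E2 row counts bottom-up:
  R → 6
  ρ[y/w](R) → 6
  π[f,d](ρ[y/w](R)) → 6
  S → 3
  σ[a>4](S) → 1
  (π[f,d](ρ[y/w](R)) ⋈[d=b] σ[a>4](S)) → 2

E1 and E2 produce the same multiset:
f | d | a | g | b
3 | 8 | 5 | 3 | 8
4 | 8 | 5 | 3 | 8

yes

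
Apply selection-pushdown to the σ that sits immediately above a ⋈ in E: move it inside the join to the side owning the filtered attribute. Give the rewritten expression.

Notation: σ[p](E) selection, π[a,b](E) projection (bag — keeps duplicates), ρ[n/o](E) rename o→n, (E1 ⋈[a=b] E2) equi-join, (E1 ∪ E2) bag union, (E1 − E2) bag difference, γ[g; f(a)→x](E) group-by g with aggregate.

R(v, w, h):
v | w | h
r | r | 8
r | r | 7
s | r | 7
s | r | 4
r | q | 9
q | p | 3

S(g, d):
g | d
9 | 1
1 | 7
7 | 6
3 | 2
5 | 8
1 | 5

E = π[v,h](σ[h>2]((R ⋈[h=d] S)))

σ filters on h, owned by the left side.
E' = π[v,h]((σ[h>2](R) ⋈[h=d] S))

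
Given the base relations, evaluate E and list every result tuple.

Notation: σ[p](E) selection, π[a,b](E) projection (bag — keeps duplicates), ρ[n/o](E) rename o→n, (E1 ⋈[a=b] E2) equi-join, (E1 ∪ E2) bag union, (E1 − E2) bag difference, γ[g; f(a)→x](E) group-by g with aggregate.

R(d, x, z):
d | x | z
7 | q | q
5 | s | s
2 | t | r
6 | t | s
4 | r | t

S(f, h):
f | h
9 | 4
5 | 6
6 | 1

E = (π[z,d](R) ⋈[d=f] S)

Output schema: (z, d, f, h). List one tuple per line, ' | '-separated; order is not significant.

Stepwise |·|:
  R → 5
  π[z,d](R) → 5
  S → 3
  (π[z,d](R) ⋈[d=f] S) → 2

== RESULT ==
z | d | f | h
s | 5 | 5 | 6
s | 6 | 6 | 1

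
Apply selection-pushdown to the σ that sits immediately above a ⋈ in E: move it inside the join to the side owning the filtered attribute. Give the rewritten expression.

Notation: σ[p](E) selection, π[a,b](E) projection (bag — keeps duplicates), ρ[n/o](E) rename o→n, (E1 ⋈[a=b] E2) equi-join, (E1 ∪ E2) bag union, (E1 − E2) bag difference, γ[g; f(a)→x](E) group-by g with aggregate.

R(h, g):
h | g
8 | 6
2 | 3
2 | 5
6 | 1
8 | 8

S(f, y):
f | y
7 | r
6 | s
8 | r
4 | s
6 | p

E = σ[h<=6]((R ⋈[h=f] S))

σ filters on h, owned by the left side.
E' = (σ[h<=6](R) ⋈[h=f] S)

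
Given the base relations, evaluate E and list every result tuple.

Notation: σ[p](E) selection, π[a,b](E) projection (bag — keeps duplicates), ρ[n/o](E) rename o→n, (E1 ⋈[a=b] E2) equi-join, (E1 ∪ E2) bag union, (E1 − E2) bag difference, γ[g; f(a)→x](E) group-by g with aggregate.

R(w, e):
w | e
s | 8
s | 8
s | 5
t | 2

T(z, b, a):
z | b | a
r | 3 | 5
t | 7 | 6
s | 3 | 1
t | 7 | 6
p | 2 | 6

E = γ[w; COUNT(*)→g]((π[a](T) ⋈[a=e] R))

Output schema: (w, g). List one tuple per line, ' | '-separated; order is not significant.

Subexpression sizes:
  T → 5
  π[a](T) → 5
  R → 4
  (π[a](T) ⋈[a=e] R) → 1
  γ[w; COUNT(*)→g]((π[a](T) ⋈[a=e] R)) → 1

== RESULT ==
w | g
s | 1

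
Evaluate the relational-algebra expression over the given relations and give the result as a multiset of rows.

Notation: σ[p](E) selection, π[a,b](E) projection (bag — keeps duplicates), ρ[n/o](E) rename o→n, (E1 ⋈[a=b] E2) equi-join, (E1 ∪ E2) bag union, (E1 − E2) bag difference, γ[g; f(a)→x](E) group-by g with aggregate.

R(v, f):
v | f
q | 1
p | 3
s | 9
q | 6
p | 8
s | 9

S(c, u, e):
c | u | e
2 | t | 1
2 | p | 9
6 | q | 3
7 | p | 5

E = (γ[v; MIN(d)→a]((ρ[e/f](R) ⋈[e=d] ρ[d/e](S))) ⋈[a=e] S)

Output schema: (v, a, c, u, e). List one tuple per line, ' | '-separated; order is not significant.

Stepwise |·|:
  R → 6
  ρ[e/f](R) → 6
  S → 4
  ρ[d/e](S) → 4
  (ρ[e/f](R) ⋈[e=d] ρ[d/e](S)) → 4
  γ[v; MIN(d)→a]((ρ[e/f](R) ⋈[e=d] ρ[d/e](S))) → 3
  S → 4
  (γ[v; MIN(d)→a]((ρ[e/f](R) ⋈[e=d] ρ[d/e](S))) ⋈[a=e] S) → 3

== RESULT ==
v | a | c | u | e
p | 3 | 6 | q | 3
q | 1 | 2 | t | 1
s | 9 | 2 | p | 9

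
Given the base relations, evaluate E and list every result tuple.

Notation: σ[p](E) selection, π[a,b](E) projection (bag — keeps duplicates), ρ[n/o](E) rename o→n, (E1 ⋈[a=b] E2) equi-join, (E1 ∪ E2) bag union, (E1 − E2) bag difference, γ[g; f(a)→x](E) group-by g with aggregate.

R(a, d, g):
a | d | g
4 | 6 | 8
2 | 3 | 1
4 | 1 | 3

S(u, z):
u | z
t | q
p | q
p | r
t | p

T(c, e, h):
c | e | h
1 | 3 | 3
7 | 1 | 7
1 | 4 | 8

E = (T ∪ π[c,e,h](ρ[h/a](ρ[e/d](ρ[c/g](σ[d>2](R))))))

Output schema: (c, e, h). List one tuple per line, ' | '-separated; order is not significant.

Per-node cardinality:
  T → 3
  R → 3
  σ[d>2](R) → 2
  ρ[c/g](σ[d>2](R)) → 2
  ρ[e/d](ρ[c/g](σ[d>2](R))) → 2
  ρ[h/a](ρ[e/d](ρ[c/g](σ[d>2](R)))) → 2
  π[c,e,h](ρ[h/a](ρ[e/d](ρ[c/g](σ[d>2](R))))) → 2
  (T ∪ π[c,e,h](ρ[h/a](ρ[e/d](ρ[c/g](σ[d>2](R)))))) → 5

== RESULT ==
c | e | h
1 | 3 | 2
1 | 3 | 3
1 | 4 | 8
7 | 1 | 7
8 | 6 | 4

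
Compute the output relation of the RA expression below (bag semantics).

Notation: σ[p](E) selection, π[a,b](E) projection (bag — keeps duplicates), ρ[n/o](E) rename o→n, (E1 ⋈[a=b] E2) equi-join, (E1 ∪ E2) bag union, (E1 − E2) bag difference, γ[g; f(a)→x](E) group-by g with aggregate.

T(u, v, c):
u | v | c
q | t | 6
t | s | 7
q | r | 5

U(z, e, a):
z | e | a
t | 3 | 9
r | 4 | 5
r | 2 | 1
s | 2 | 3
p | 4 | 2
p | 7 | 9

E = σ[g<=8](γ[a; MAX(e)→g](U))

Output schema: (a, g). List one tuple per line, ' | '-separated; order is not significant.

Stepwise |·|:
  U → 6
  γ[a; MAX(e)→g](U) → 5
  σ[g<=8](γ[a; MAX(e)→g](U)) → 5

== RESULT ==
a | g
1 | 2
2 | 4
3 | 2
5 | 4
9 | 7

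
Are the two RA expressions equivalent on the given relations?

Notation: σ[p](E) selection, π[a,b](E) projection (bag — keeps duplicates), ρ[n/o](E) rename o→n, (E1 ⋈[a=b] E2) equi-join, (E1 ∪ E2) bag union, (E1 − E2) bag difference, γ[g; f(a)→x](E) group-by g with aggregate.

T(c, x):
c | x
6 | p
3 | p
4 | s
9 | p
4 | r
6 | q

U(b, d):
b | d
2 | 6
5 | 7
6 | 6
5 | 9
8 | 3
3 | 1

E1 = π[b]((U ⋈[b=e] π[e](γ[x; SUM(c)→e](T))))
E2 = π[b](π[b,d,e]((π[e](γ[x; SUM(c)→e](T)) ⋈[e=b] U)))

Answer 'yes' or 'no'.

E1 row counts bottom-up:
  U → 6
  T → 6
  γ[x; SUM(c)→e](T) → 4
  π[e](γ[x; SUM(c)→e](T)) → 4
  (U ⋈[b=e] π[e](γ[x; SUM(c)→e](T))) → 1
  π[b]((U ⋈[b=e] π[e](γ[x; SUM(c)→e](T)))) → 1
E2 row counts bottom-up:
  T → 6
  γ[x; SUM(c)→e](T) → 4
  π[e](γ[x; SUM(c)→e](T)) → 4
  U → 6
  (π[e](γ[x; SUM(c)→e](T)) ⋈[e=b] U) → 1
  π[b,d,e]((π[e](γ[x; SUM(c)→e](T)) ⋈[e=b] U)) → 1
  π[b](π[b,d,e]((π[e](γ[x; SUM(c)→e](T)) ⋈[e=b] U))) → 1

E1 and E2 produce the same multiset:
b
6

yes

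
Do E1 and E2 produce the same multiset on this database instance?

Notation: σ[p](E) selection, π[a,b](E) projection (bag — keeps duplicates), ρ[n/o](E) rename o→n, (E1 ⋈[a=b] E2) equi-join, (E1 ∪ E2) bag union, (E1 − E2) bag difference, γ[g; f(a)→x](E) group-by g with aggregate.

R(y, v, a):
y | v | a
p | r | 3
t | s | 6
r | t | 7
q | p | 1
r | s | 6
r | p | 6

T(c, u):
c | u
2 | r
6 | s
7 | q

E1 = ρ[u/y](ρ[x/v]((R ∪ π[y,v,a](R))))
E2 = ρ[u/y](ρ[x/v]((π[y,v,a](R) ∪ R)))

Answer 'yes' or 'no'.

E1 stepwise |·|:
  R → 6
  R → 6
  π[y,v,a](R) → 6
  (R ∪ π[y,v,a](R)) → 12
  ρ[x/v]((R ∪ π[y,v,a](R))) → 12
  ρ[u/y](ρ[x/v]((R ∪ π[y,v,a](R)))) → 12
E2 stepwise |·|:
  R → 6
  π[y,v,a](R) → 6
  R → 6
  (π[y,v,a](R) ∪ R) → 12
  ρ[x/v]((π[y,v,a](R) ∪ R)) → 12
  ρ[u/y](ρ[x/v]((π[y,v,a](R) ∪ R))) → 12

E1 and E2 produce the same multiset:
u | x | a
p | r | 3
p | r | 3
q | p | 1
q | p | 1
r | p | 6
r | p | 6
r | s | 6
r | s | 6
r | t | 7
r | t | 7
t | s | 6
t | s | 6

yes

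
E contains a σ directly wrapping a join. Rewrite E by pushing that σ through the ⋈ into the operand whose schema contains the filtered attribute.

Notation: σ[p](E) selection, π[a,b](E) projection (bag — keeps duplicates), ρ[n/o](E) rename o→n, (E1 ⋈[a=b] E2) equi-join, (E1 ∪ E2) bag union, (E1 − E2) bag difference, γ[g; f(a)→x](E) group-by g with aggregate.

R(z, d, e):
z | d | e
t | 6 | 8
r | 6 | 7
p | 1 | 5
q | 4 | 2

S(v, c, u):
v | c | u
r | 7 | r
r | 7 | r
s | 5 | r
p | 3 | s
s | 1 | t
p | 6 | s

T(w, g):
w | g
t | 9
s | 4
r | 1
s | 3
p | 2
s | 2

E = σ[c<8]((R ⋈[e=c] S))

σ filters on c, owned by the right side.
E' = (R ⋈[e=c] σ[c<8](S))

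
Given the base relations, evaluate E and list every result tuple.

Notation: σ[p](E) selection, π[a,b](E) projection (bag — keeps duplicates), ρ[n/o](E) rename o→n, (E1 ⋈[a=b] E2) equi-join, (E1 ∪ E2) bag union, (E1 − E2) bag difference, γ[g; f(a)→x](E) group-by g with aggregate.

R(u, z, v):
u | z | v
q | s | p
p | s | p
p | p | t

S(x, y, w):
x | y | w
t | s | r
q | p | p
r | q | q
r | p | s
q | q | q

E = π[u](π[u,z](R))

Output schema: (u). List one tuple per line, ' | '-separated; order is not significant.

Subexpression sizes:
  R → 3
  π[u,z](R) → 3
  π[u](π[u,z](R)) → 3

== RESULT ==
u
p
p
q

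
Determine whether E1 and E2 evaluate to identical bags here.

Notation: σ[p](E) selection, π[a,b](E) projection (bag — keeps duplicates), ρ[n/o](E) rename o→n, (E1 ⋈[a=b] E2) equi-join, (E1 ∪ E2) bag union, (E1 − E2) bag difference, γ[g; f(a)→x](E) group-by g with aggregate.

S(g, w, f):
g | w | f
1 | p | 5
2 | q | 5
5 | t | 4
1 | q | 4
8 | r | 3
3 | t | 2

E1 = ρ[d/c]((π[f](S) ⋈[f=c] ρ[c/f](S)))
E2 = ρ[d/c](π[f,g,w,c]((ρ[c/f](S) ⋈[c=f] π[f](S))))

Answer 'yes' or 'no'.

E1 stepwise |·|:
  S → 6
  π[f](S) → 6
  S → 6
  ρ[c/f](S) → 6
  (π[f](S) ⋈[f=c] ρ[c/f](S)) → 10
  ρ[d/c]((π[f](S) ⋈[f=c] ρ[c/f](S))) → 10
E2 stepwise |·|:
  S → 6
  ρ[c/f](S) → 6
  S → 6
  π[f](S) → 6
  (ρ[c/f](S) ⋈[c=f] π[f](S)) → 10
  π[f,g,w,c]((ρ[c/f](S) ⋈[c=f] π[f](S))) → 10
  ρ[d/c](π[f,g,w,c]((ρ[c/f](S) ⋈[c=f] π[f](S)))) → 10

E1 and E2 produce the same multiset:
f | g | w | d
2 | 3 | t | 2
3 | 8 | r | 3
4 | 1 | q | 4
4 | 1 | q | 4
4 | 5 | t | 4
4 | 5 | t | 4
5 | 1 | p | 5
5 | 1 | p | 5
5 | 2 | q | 5
5 | 2 | q | 5

yes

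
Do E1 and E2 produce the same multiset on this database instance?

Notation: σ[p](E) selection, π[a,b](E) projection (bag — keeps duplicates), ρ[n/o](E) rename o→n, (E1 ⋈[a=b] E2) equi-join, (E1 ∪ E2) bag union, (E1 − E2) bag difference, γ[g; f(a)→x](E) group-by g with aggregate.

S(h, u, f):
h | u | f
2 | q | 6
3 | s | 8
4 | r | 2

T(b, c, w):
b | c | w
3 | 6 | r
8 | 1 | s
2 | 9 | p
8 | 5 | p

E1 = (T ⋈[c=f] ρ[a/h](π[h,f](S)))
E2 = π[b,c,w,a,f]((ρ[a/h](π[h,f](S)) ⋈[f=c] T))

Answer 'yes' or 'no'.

E1 row counts bottom-up:
  T → 4
  S → 3
  π[h,f](S) → 3
  ρ[a/h](π[h,f](S)) → 3
  (T ⋈[c=f] ρ[a/h](π[h,f](S))) → 1
E2 row counts bottom-up:
  S → 3
  π[h,f](S) → 3
  ρ[a/h](π[h,f](S)) → 3
  T → 4
  (ρ[a/h](π[h,f](S)) ⋈[f=c] T) → 1
  π[b,c,w,a,f]((ρ[a/h](π[h,f](S)) ⋈[f=c] T)) → 1

E1 and E2 produce the same multiset:
b | c | w | a | f
3 | 6 | r | 2 | 6

yes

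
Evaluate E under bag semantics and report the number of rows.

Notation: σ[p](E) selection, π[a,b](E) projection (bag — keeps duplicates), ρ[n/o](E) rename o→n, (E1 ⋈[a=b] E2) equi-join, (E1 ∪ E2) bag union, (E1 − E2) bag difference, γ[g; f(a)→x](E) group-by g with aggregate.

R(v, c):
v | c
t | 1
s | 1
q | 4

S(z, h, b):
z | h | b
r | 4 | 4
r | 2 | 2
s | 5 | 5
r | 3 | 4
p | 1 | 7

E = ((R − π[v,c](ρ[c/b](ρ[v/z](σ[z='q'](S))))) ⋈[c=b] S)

Per-node cardinality:
  R → 3
  S → 5
  σ[z='q'](S) → 0
  ρ[v/z](σ[z='q'](S)) → 0
  ρ[c/b](ρ[v/z](σ[z='q'](S))) → 0
  π[v,c](ρ[c/b](ρ[v/z](σ[z='q'](S)))) → 0
  (R − π[v,c](ρ[c/b](ρ[v/z](σ[z='q'](S))))) → 3
  S → 5
  ((R − π[v,c](ρ[c/b](ρ[v/z](σ[z='q'](S))))) ⋈[c=b] S) → 2

|E| = 2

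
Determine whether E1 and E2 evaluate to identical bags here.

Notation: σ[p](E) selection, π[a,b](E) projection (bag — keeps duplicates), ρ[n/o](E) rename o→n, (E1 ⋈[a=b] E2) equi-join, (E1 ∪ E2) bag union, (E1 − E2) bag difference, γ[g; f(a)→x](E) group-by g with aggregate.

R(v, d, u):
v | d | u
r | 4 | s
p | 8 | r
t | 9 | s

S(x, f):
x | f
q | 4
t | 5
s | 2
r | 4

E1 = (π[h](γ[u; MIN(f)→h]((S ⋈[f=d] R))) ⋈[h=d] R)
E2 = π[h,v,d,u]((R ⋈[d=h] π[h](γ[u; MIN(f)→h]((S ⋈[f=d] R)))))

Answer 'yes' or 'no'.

E1 subexpression sizes:
  S → 4
  R → 3
  (S ⋈[f=d] R) → 2
  γ[u; MIN(f)→h]((S ⋈[f=d] R)) → 1
  π[h](γ[u; MIN(f)→h]((S ⋈[f=d] R))) → 1
  R → 3
  (π[h](γ[u; MIN(f)→h]((S ⋈[f=d] R))) ⋈[h=d] R) → 1
E2 subexpression sizes:
  R → 3
  S → 4
  R → 3
  (S ⋈[f=d] R) → 2
  γ[u; MIN(f)→h]((S ⋈[f=d] R)) → 1
  π[h](γ[u; MIN(f)→h]((S ⋈[f=d] R))) → 1
  (R ⋈[d=h] π[h](γ[u; MIN(f)→h]((S ⋈[f=d] R)))) → 1
  π[h,v,d,u]((R ⋈[d=h] π[h](γ[u; MIN(f)→h]((S ⋈[f=d] R))))) → 1

E1 and E2 produce the same multiset:
h | v | d | u
4 | r | 4 | s

yes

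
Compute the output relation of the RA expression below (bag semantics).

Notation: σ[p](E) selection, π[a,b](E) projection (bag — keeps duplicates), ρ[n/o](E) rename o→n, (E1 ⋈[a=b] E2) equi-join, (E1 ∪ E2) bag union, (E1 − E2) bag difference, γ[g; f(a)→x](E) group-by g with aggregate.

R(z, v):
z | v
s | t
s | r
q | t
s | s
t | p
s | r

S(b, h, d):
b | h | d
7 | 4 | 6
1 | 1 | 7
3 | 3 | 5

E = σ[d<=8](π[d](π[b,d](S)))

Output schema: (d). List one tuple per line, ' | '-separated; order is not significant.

Subexpression sizes:
  S → 3
  π[b,d](S) → 3
  π[d](π[b,d](S)) → 3
  σ[d<=8](π[d](π[b,d](S))) → 3

== RESULT ==
d
5
6
7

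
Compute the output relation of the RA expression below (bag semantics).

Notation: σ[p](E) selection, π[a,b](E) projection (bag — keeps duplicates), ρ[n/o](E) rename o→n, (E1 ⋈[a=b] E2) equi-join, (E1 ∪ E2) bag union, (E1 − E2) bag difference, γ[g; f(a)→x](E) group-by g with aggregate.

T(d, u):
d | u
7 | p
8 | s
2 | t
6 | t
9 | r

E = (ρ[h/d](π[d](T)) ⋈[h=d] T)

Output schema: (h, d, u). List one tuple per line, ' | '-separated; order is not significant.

Subexpression sizes:
  T → 5
  π[d](T) → 5
  ρ[h/d](π[d](T)) → 5
  T → 5
  (ρ[h/d](π[d](T)) ⋈[h=d] T) → 5

== RESULT ==
h | d | u
2 | 2 | t
6 | 6 | t
7 | 7 | p
8 | 8 | s
9 | 9 | r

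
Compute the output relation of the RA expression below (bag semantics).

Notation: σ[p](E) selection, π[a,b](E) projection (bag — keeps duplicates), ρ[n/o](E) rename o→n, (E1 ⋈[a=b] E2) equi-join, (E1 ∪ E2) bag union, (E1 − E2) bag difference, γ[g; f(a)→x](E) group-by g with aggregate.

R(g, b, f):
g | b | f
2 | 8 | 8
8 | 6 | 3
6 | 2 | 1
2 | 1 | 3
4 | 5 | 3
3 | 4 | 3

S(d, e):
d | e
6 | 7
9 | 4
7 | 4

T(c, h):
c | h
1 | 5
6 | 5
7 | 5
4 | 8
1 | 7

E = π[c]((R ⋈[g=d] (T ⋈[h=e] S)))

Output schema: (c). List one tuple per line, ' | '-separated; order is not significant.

Stepwise |·|:
  R → 6
  T → 5
  S → 3
  (T ⋈[h=e] S) → 1
  (R ⋈[g=d] (T ⋈[h=e] S)) → 1
  π[c]((R ⋈[g=d] (T ⋈[h=e] S))) → 1

== RESULT ==
c
1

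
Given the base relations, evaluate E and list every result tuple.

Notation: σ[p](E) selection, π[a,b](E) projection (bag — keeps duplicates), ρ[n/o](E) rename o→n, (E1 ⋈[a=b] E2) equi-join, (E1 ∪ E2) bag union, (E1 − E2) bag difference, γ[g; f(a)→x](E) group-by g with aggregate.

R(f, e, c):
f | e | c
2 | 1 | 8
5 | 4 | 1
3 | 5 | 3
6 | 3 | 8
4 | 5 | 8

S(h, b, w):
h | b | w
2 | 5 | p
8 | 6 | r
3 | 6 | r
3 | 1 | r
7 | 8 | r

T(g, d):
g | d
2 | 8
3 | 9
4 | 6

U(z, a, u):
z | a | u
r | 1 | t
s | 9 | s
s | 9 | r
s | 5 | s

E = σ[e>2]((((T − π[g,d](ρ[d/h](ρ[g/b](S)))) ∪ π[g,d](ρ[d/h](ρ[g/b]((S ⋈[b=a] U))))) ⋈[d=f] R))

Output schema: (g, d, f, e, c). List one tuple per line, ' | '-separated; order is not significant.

Per-node cardinality:
  T → 3
  S → 5
  ρ[g/b](S) → 5
  ρ[d/h](ρ[g/b](S)) → 5
  π[g,d](ρ[d/h](ρ[g/b](S))) → 5
  (T − π[g,d](ρ[d/h](ρ[g/b](S)))) → 3
  S → 5
  U → 4
  (S ⋈[b=a] U) → 2
  ρ[g/b]((S ⋈[b=a] U)) → 2
  ρ[d/h](ρ[g/b]((S ⋈[b=a] U))) → 2
  π[g,d](ρ[d/h](ρ[g/b]((S ⋈[b=a] U)))) → 2
  ((T − π[g,d](ρ[d/h](ρ[g/b](S)))) ∪ π[g,d](ρ[d/h](ρ[g/b]((S ⋈[b=a] U))))) → 5
  R → 5
  (((T − π[g,d](ρ[d/h](ρ[g/b](S)))) ∪ π[g,d](ρ[d/h](ρ[g/b]((S ⋈[b=a] U))))) ⋈[d=f] R) → 3
  σ[e>2]((((T − π[g,d](ρ[d/h](ρ[g/b](S)))) ∪ π[g,d](ρ[d/h](ρ[g/b]((S ⋈[b=a] U))))) ⋈[d=f] R)) → 2

== RESULT ==
g | d | f | e | c
1 | 3 | 3 | 5 | 3
4 | 6 | 6 | 3 | 8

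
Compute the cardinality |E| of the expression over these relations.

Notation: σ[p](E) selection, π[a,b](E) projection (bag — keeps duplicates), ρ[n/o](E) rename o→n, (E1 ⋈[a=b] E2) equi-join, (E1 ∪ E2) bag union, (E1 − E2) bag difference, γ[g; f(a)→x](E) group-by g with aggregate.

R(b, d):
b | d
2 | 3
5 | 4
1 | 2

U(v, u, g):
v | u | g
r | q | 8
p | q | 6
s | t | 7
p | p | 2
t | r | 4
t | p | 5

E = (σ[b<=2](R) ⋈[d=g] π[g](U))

Subexpression sizes:
  R → 3
  σ[b<=2](R) → 2
  U → 6
  π[g](U) → 6
  (σ[b<=2](R) ⋈[d=g] π[g](U)) → 1

|E| = 1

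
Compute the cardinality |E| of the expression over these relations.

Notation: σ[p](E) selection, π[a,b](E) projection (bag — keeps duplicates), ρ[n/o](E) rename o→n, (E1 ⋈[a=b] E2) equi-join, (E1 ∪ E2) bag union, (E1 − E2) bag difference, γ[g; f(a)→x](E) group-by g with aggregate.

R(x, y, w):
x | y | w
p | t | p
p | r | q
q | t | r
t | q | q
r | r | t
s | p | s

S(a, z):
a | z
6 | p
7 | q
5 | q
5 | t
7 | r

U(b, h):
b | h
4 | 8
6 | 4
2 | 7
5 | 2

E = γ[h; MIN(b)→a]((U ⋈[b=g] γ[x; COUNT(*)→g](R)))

Stepwise |·|:
  U → 4
  R → 6
  γ[x; COUNT(*)→g](R) → 5
  (U ⋈[b=g] γ[x; COUNT(*)→g](R)) → 1
  γ[h; MIN(b)→a]((U ⋈[b=g] γ[x; COUNT(*)→g](R))) → 1

|E| = 1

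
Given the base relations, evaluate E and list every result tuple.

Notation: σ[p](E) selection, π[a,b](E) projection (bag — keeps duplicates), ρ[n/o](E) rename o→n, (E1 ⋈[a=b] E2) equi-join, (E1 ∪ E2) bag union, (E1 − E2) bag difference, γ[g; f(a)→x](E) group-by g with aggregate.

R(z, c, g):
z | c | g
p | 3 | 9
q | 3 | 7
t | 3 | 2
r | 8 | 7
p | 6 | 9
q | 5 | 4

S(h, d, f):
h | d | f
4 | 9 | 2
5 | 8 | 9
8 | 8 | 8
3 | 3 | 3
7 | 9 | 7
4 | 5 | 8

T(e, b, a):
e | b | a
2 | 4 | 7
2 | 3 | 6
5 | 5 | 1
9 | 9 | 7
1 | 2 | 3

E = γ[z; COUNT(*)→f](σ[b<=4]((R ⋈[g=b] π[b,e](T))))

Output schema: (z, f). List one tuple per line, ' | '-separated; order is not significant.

Row counts bottom-up:
  R → 6
  T → 5
  π[b,e](T) → 5
  (R ⋈[g=b] π[b,e](T)) → 4
  σ[b<=4]((R ⋈[g=b] π[b,e](T))) → 2
  γ[z; COUNT(*)→f](σ[b<=4]((R ⋈[g=b] π[b,e](T)))) → 2

== RESULT ==
z | f
q | 1
t | 1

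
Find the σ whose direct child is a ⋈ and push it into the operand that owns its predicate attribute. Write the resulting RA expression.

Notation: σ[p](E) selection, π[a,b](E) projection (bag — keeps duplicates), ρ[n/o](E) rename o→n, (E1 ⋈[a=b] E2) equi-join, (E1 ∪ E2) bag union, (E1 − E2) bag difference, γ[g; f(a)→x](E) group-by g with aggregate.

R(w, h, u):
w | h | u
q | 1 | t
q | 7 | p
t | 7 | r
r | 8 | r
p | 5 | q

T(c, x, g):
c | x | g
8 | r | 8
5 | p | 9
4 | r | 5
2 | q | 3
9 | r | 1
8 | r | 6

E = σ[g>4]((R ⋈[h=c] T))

σ filters on g, owned by the right side.
E' = (R ⋈[h=c] σ[g>4](T))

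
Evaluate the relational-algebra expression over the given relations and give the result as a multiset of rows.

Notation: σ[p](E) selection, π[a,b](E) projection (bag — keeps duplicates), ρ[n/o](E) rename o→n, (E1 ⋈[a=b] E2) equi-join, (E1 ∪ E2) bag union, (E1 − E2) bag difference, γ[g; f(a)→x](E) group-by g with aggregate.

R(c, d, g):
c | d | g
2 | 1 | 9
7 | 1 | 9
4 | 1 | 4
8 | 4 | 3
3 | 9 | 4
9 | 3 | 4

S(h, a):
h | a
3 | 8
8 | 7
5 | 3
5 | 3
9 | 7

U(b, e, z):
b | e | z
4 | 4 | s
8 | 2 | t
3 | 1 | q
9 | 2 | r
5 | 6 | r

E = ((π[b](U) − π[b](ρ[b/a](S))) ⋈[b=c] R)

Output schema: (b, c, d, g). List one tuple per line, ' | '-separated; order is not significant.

Subexpression sizes:
  U → 5
  π[b](U) → 5
  S → 5
  ρ[b/a](S) → 5
  π[b](ρ[b/a](S)) → 5
  (π[b](U) − π[b](ρ[b/a](S))) → 3
  R → 6
  ((π[b](U) − π[b](ρ[b/a](S))) ⋈[b=c] R) → 2

== RESULT ==
b | c | d | g
4 | 4 | 1 | 4
9 | 9 | 3 | 4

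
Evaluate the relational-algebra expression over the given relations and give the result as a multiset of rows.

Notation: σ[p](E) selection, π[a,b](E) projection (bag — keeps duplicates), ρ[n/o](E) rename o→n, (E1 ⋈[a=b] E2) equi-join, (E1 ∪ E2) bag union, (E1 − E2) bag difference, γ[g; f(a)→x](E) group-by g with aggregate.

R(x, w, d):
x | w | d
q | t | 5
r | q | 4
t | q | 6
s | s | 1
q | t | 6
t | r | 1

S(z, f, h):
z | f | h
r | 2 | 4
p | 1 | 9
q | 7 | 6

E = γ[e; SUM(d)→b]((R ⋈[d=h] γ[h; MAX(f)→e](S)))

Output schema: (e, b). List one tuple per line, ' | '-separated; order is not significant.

Stepwise |·|:
  R → 6
  S → 3
  γ[h; MAX(f)→e](S) → 3
  (R ⋈[d=h] γ[h; MAX(f)→e](S)) → 3
  γ[e; SUM(d)→b]((R ⋈[d=h] γ[h; MAX(f)→e](S))) → 2

== RESULT ==
e | b
2 | 4
7 | 12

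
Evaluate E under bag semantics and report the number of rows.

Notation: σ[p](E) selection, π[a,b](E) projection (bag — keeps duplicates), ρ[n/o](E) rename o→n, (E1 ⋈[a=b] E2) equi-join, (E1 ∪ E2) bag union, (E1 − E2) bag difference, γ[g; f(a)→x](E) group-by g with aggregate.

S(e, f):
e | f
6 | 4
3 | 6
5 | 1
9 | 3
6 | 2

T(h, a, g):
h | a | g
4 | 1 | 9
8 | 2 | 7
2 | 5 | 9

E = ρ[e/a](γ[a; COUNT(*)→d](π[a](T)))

Subexpression sizes:
  T → 3
  π[a](T) → 3
  γ[a; COUNT(*)→d](π[a](T)) → 3
  ρ[e/a](γ[a; COUNT(*)→d](π[a](T))) → 3

|E| = 3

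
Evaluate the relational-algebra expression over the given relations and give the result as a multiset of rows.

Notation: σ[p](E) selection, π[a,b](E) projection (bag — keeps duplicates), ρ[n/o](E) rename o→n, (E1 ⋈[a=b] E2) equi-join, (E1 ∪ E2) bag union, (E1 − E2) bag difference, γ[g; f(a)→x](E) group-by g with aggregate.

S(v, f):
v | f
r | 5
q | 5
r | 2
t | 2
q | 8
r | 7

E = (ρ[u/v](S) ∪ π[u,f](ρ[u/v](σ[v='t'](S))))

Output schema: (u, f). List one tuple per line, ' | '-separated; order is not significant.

Subexpression sizes:
  S → 6
  ρ[u/v](S) → 6
  S → 6
  σ[v='t'](S) → 1
  ρ[u/v](σ[v='t'](S)) → 1
  π[u,f](ρ[u/v](σ[v='t'](S))) → 1
  (ρ[u/v](S) ∪ π[u,f](ρ[u/v](σ[v='t'](S)))) → 7

== RESULT ==
u | f
q | 5
q | 8
r | 2
r | 5
r | 7
t | 2
t | 2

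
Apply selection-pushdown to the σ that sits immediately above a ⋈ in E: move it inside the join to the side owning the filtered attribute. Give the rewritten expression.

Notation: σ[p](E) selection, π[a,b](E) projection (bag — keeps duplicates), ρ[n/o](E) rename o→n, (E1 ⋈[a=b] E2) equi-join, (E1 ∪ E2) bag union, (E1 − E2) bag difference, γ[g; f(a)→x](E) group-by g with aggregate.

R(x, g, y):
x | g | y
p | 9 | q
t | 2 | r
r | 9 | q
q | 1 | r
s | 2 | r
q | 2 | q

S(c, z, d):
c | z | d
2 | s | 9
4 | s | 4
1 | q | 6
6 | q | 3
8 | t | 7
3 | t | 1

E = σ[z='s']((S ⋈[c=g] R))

σ filters on z, owned by the left side.
E' = (σ[z='s'](S) ⋈[c=g] R)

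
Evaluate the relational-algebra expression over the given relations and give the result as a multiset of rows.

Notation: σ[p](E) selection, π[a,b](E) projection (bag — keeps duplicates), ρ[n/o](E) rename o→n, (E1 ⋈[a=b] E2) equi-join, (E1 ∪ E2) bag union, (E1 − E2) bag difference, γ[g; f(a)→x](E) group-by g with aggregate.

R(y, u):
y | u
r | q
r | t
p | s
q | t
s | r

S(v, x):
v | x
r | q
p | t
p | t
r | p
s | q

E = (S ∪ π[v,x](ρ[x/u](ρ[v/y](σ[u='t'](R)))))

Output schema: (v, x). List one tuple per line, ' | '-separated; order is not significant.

Per-node cardinality:
  S → 5
  R → 5
  σ[u='t'](R) → 2
  ρ[v/y](σ[u='t'](R)) → 2
  ρ[x/u](ρ[v/y](σ[u='t'](R))) → 2
  π[v,x](ρ[x/u](ρ[v/y](σ[u='t'](R)))) → 2
  (S ∪ π[v,x](ρ[x/u](ρ[v/y](σ[u='t'](R))))) → 7

== RESULT ==
v | x
p | t
p | t
q | t
r | p
r | q
r | t
s | q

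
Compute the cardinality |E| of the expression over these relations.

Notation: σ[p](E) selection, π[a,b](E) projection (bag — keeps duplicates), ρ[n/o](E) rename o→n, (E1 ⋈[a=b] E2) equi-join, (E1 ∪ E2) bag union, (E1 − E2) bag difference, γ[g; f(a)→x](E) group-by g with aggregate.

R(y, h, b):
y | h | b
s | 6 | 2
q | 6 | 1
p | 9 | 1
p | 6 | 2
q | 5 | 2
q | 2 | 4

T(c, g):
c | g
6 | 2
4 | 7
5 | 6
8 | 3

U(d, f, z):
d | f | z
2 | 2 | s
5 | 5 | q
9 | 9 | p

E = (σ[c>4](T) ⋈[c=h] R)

Subexpression sizes:
  T → 4
  σ[c>4](T) → 3
  R → 6
  (σ[c>4](T) ⋈[c=h] R) → 4

|E| = 4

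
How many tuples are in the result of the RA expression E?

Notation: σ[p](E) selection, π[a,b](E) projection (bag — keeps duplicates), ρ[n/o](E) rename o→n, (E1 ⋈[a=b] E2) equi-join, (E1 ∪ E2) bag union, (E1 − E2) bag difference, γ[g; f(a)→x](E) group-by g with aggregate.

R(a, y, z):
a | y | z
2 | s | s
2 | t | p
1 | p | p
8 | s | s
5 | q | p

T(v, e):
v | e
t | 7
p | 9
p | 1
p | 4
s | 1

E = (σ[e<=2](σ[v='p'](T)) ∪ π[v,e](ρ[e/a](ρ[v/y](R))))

Per-node cardinality:
  T → 5
  σ[v='p'](T) → 3
  σ[e<=2](σ[v='p'](T)) → 1
  R → 5
  ρ[v/y](R) → 5
  ρ[e/a](ρ[v/y](R)) → 5
  π[v,e](ρ[e/a](ρ[v/y](R))) → 5
  (σ[e<=2](σ[v='p'](T)) ∪ π[v,e](ρ[e/a](ρ[v/y](R)))) → 6

|E| = 6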